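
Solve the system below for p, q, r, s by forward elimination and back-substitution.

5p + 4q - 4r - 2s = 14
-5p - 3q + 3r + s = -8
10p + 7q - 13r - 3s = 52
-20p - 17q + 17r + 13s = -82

(0, -4, -5, -5)

Forward elimination on [A|b]:
R2 <- R2 - (-1)*R1:  [  0   1  -1  -1   6 ]
R3 <- R3 - (2)*R1:  [  0  -1  -5   1  24 ]
R4 <- R4 - (-4)*R1:  [   0   -1    1    5  -26 ]
R3 <- R3 - (-1)*R2:  [  0   0  -6   0  30 ]
R4 <- R4 - (-1)*R2:  [   0    0    0    4  -20 ]
Row echelon form:
[ 5  4  -4  -2  |   14 ]
[ 0  1  -1  -1  |    6 ]
[ 0  0  -6   0  |   30 ]
[ 0  0   0   4  |  -20 ]
Back-substitution:
s = (-20) / 4 = -5
r = (30) / -6 = -5
q = (6 - (-1)*(-5) - (-1)*(-5)) / 1 = -4
p = (14 - (4)*(-4) - (-4)*(-5) - (-2)*(-5)) / 5 = 0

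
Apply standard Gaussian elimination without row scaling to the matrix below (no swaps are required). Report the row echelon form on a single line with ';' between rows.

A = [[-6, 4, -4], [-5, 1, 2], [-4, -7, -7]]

REF = [-6 4 -4; 0 -7/3 16/3; 0 0 -185/7]

Forward elimination:
R2 <- R2 - (5/6)*R1:  [    0  -7/3  16/3 ]
R3 <- R3 - (2/3)*R1:  [     0  -29/3  -13/3 ]
R3 <- R3 - (29/7)*R2:  [      0       0  -185/7 ]
Row echelon form:
[ -6     4      -4 ]
[  0  -7/3    16/3 ]
[  0     0  -185/7 ]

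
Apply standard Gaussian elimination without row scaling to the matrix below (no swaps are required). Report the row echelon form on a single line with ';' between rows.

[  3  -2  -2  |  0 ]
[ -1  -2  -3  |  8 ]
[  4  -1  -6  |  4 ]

REF = [3 -2 -2 0; 0 -8/3 -11/3 8; 0 0 -45/8 9]

Forward elimination:
R2 <- R2 - (-1/3)*R1:  [     0   -8/3  -11/3      8 ]
R3 <- R3 - (4/3)*R1:  [     0    5/3  -10/3      4 ]
R3 <- R3 - (-5/8)*R2:  [     0      0  -45/8      9 ]
Row echelon form:
[ 3    -2     -2  |  0 ]
[ 0  -8/3  -11/3  |  8 ]
[ 0     0  -45/8  |  9 ]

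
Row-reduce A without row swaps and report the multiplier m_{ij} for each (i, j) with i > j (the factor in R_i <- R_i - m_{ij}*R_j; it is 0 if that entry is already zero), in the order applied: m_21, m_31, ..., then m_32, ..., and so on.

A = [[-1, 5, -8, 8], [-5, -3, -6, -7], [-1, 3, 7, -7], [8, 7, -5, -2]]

Forward elimination:
R2 <- R2 - (5)*R1:  [   0  -28   34  -47 ]
R3 <- R3 - (1)*R1:  [   0   -2   15  -15 ]
R4 <- R4 - (-8)*R1:  [   0   47  -69   62 ]
R3 <- R3 - (1/14)*R2:  [       0        0     88/7  -163/14 ]
R4 <- R4 - (-47/28)*R2:  [       0        0  -167/14  -473/28 ]
R4 <- R4 - (-167/176)*R3:  [         0          0          0  -9835/352 ]
Multipliers (in order of application): m_{21} = 5, m_{31} = 1, m_{41} = -8, m_{32} = 1/14, m_{42} = -47/28, m_{43} = -167/176

multipliers: 5, 1, -8, 1/14, -47/28, -167/176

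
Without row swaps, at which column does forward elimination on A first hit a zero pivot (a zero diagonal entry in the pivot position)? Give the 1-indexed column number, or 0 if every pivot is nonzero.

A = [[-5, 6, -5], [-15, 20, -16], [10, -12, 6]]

first zero-pivot column = 0

Naive forward elimination:
R2 <- R2 - (3)*R1:  [  0   2  -1 ]
R3 <- R3 - (-2)*R1:  [  0   0  -4 ]
All pivots nonzero; naive elimination completes without hitting a zero pivot.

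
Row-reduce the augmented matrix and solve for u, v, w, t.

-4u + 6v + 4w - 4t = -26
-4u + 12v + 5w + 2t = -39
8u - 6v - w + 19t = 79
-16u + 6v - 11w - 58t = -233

Forward elimination on [A|b]:
R2 <- R2 - (1)*R1:  [   0    6    1    6  -13 ]
R3 <- R3 - (-2)*R1:  [  0   6   7  11  27 ]
R4 <- R4 - (4)*R1:  [    0   -18   -27   -42  -129 ]
R3 <- R3 - (1)*R2:  [  0   0   6   5  40 ]
R4 <- R4 - (-3)*R2:  [    0     0   -24   -24  -168 ]
R4 <- R4 - (-4)*R3:  [  0   0   0  -4  -8 ]
Row echelon form:
[ -4  6  4  -4  |  -26 ]
[  0  6  1   6  |  -13 ]
[  0  0  6   5  |   40 ]
[  0  0  0  -4  |   -8 ]
Back-substitution:
t = (-8) / -4 = 2
w = (40 - (5)*(2)) / 6 = 5
v = (-13 - (1)*(5) - (6)*(2)) / 6 = -5
u = (-26 - (6)*(-5) - (4)*(5) - (-4)*(2)) / -4 = 2

(2, -5, 5, 2)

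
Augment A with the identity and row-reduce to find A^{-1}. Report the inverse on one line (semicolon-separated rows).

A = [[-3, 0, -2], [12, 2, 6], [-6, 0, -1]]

inverse = [1/9 0 -2/9; 4/3 1/2 1/3; -2/3 0 1/3]

Gauss-Jordan on [A | I]:
R1 <- (1/-3)*R1:  [    1     0   2/3  |  -1/3     0     0 ]
R2 <- R2 - (12)*R1:  [  0   2  -2  |   4   1   0 ]
R3 <- R3 - (-6)*R1:  [  0   0   3  |  -2   0   1 ]
R2 <- (1/2)*R2:  [   0    1   -1  |    2  1/2    0 ]
R3 <- (1/3)*R3:  [    0     0     1  |  -2/3     0   1/3 ]
R1 <- R1 - (2/3)*R3:  [    1     0     0  |   1/9     0  -2/9 ]
R2 <- R2 - (-1)*R3:  [   0    1    0  |  4/3  1/2  1/3 ]
Right block of [I | A^{-1}] is the inverse:
[  1/9    0  -2/9 ]
[  4/3  1/2   1/3 ]
[ -2/3    0   1/3 ]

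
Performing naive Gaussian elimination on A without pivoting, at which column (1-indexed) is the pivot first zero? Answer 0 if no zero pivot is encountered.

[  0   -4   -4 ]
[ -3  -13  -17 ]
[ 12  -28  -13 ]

first zero-pivot column = 1

Naive forward elimination:
Pivot entry (1,1) is zero but row 2 has -3 in column 1 -> naive elimination stops; a row interchange (e.g. R1 <-> R2) would be required here.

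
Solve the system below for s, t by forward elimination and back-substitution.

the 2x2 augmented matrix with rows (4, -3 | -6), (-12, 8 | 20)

Forward elimination on [A|b]:
R2 <- R2 - (-3)*R1:  [  0  -1   2 ]
Row echelon form:
[ 4  -3  |  -6 ]
[ 0  -1  |   2 ]
Back-substitution:
t = (2) / -1 = -2
s = (-6 - (-3)*(-2)) / 4 = -3

(-3, -2)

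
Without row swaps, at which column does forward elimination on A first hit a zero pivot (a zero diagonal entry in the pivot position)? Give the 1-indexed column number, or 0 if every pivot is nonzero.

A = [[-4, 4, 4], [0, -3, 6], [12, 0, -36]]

first zero-pivot column = 3

Naive forward elimination:
R3 <- R3 - (-3)*R1:  [   0   12  -24 ]
R3 <- R3 - (-4)*R2:  [ 0  0  0 ]
Matrix at this point:
[ -4   4  4 ]
[  0  -3  6 ]
[  0   0  0 ]
Pivot entry (3,3) in the last row is zero and there are no rows below to swap with -> zero pivot in column 3 (A is singular).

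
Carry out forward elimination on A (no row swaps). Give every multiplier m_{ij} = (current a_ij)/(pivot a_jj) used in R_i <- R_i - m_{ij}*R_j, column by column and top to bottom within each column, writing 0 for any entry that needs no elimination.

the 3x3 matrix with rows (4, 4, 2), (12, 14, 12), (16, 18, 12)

Forward elimination:
R2 <- R2 - (3)*R1:  [ 0  2  6 ]
R3 <- R3 - (4)*R1:  [ 0  2  4 ]
R3 <- R3 - (1)*R2:  [  0   0  -2 ]
Multipliers (in order of application): m_{21} = 3, m_{31} = 4, m_{32} = 1

multipliers: 3, 4, 1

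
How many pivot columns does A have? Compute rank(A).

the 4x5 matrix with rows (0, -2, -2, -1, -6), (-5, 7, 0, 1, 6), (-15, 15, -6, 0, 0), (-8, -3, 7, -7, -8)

rank(A) = 3

Row reduction:
R1 <-> R2   (pivot in column 1 was zero)
[  -5   7   0   1   6 ]
[   0  -2  -2  -1  -6 ]
[ -15  15  -6   0   0 ]
[  -8  -3   7  -7  -8 ]
R3 <- R3 - (3)*R1:  [   0   -6   -6   -3  -18 ]
R4 <- R4 - (8/5)*R1:  [     0  -71/5      7  -43/5  -88/5 ]
R3 <- R3 - (3)*R2:  [ 0  0  0  0  0 ]
R4 <- R4 - (71/10)*R2:  [     0      0  106/5   -3/2     25 ]
R3 <-> R4   (pivot in column 3 was zero)
[ -5   7      0     1   6 ]
[  0  -2     -2    -1  -6 ]
[  0   0  106/5  -3/2  25 ]
[  0   0      0     0   0 ]
Row echelon form:
[ -5   7      0     1   6 ]
[  0  -2     -2    -1  -6 ]
[  0   0  106/5  -3/2  25 ]
[  0   0      0     0   0 ]
Nonzero rows / pivot columns: 3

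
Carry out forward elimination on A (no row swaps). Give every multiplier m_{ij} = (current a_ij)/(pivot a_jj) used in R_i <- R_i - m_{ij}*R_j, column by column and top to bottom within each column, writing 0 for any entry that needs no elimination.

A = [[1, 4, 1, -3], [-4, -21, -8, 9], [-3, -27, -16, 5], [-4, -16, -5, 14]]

Forward elimination:
R2 <- R2 - (-4)*R1:  [  0  -5  -4  -3 ]
R3 <- R3 - (-3)*R1:  [   0  -15  -13   -4 ]
R4 <- R4 - (-4)*R1:  [  0   0  -1   2 ]
R3 <- R3 - (3)*R2:  [  0   0  -1   5 ]
R4: entry in column 2 is already 0 -> m_{42} = 0 (no row operation needed)
R4 <- R4 - (1)*R3:  [  0   0   0  -3 ]
Multipliers (in order of application): m_{21} = -4, m_{31} = -3, m_{41} = -4, m_{32} = 3, m_{42} = 0, m_{43} = 1

multipliers: -4, -3, -4, 3, 0, 1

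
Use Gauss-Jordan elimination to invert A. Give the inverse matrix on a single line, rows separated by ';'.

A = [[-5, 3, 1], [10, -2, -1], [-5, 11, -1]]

inverse = [13/80 7/40 -1/80; 3/16 1/8 1/16; 5/4 1/2 -1/4]

Gauss-Jordan on [A | I]:
R1 <- (1/-5)*R1:  [    1  -3/5  -1/5  |  -1/5     0     0 ]
R2 <- R2 - (10)*R1:  [ 0  4  1  |  2  1  0 ]
R3 <- R3 - (-5)*R1:  [  0   8  -2  |  -1   0   1 ]
R2 <- (1/4)*R2:  [   0    1  1/4  |  1/2  1/4    0 ]
R1 <- R1 - (-3/5)*R2:  [     1      0  -1/20  |   1/10   3/20      0 ]
R3 <- R3 - (8)*R2:  [  0   0  -4  |  -5  -2   1 ]
R3 <- (1/-4)*R3:  [    0     0     1  |   5/4   1/2  -1/4 ]
R1 <- R1 - (-1/20)*R3:  [     1      0      0  |  13/80   7/40  -1/80 ]
R2 <- R2 - (1/4)*R3:  [    0     1     0  |  3/16   1/8  1/16 ]
Right block of [I | A^{-1}] is the inverse:
[ 13/80  7/40  -1/80 ]
[  3/16   1/8   1/16 ]
[   5/4   1/2   -1/4 ]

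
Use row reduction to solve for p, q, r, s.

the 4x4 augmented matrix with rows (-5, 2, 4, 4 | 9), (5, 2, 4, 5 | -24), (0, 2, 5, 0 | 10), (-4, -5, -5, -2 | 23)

Forward elimination on [A|b]:
R2 <- R2 - (-1)*R1:  [   0    4    8    9  -15 ]
R4 <- R4 - (4/5)*R1:  [     0  -33/5  -41/5  -26/5   79/5 ]
R3 <- R3 - (1/2)*R2:  [    0     0     1  -9/2  35/2 ]
R4 <- R4 - (-33/20)*R2:  [       0        0        5   193/20  -179/20 ]
R4 <- R4 - (5)*R3:  [        0         0         0    643/20  -1929/20 ]
Row echelon form:
[ -5  2  4       4  |         9 ]
[  0  4  8       9  |       -15 ]
[  0  0  1    -9/2  |      35/2 ]
[  0  0  0  643/20  |  -1929/20 ]
Back-substitution:
s = (-1929/20) / (643/20) = -3
r = (35/2 - (-9/2)*(-3)) / 1 = 4
q = (-15 - (8)*(4) - (9)*(-3)) / 4 = -5
p = (9 - (2)*(-5) - (4)*(4) - (4)*(-3)) / -5 = -3

(-3, -5, 4, -3)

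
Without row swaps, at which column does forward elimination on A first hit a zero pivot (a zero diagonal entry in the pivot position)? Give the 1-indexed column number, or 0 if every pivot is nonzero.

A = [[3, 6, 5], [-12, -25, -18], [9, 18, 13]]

Naive forward elimination:
R2 <- R2 - (-4)*R1:  [  0  -1   2 ]
R3 <- R3 - (3)*R1:  [  0   0  -2 ]
All pivots nonzero; naive elimination completes without hitting a zero pivot.

first zero-pivot column = 0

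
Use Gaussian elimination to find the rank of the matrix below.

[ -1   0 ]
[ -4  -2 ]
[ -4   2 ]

rank(A) = 2

Row reduction:
R2 <- R2 - (4)*R1:  [  0  -2 ]
R3 <- R3 - (4)*R1:  [ 0  2 ]
R3 <- R3 - (-1)*R2:  [ 0  0 ]
Row echelon form:
[ -1   0 ]
[  0  -2 ]
[  0   0 ]
Nonzero rows / pivot columns: 2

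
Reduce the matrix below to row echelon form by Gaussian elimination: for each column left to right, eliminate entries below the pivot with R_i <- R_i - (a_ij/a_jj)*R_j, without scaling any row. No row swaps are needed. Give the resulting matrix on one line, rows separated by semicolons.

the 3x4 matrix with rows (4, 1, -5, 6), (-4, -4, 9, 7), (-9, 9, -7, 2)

REF = [4 1 -5 6; 0 -3 4 13; 0 0 -13/4 257/4]

Forward elimination:
R2 <- R2 - (-1)*R1:  [  0  -3   4  13 ]
R3 <- R3 - (-9/4)*R1:  [     0   45/4  -73/4   31/2 ]
R3 <- R3 - (-15/4)*R2:  [     0      0  -13/4  257/4 ]
Row echelon form:
[ 4   1     -5      6 ]
[ 0  -3      4     13 ]
[ 0   0  -13/4  257/4 ]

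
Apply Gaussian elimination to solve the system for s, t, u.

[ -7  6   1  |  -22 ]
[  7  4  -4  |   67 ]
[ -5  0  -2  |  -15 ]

Forward elimination on [A|b]:
R2 <- R2 - (-1)*R1:  [  0  10  -3  45 ]
R3 <- R3 - (5/7)*R1:  [     0  -30/7  -19/7    5/7 ]
R3 <- R3 - (-3/7)*R2:  [  0   0  -4  20 ]
Row echelon form:
[ -7   6   1  |  -22 ]
[  0  10  -3  |   45 ]
[  0   0  -4  |   20 ]
Back-substitution:
u = (20) / -4 = -5
t = (45 - (-3)*(-5)) / 10 = 3
s = (-22 - (6)*(3) - (1)*(-5)) / -7 = 5

(5, 3, -5)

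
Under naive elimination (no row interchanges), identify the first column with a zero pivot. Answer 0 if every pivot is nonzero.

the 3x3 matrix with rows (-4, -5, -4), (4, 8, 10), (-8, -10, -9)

Naive forward elimination:
R2 <- R2 - (-1)*R1:  [ 0  3  6 ]
R3 <- R3 - (2)*R1:  [  0   0  -1 ]
All pivots nonzero; naive elimination completes without hitting a zero pivot.

first zero-pivot column = 0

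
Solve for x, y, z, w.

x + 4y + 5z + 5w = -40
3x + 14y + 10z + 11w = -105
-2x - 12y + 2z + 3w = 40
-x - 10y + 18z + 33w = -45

Forward elimination on [A|b]:
R2 <- R2 - (3)*R1:  [  0   2  -5  -4  15 ]
R3 <- R3 - (-2)*R1:  [   0   -4   12   13  -40 ]
R4 <- R4 - (-1)*R1:  [   0   -6   23   38  -85 ]
R3 <- R3 - (-2)*R2:  [   0    0    2    5  -10 ]
R4 <- R4 - (-3)*R2:  [   0    0    8   26  -40 ]
R4 <- R4 - (4)*R3:  [ 0  0  0  6  0 ]
Row echelon form:
[ 1  4   5   5  |  -40 ]
[ 0  2  -5  -4  |   15 ]
[ 0  0   2   5  |  -10 ]
[ 0  0   0   6  |    0 ]
Back-substitution:
w = (0) / 6 = 0
z = (-10 - (5)*(0)) / 2 = -5
y = (15 - (-5)*(-5) - (-4)*(0)) / 2 = -5
x = (-40 - (4)*(-5) - (5)*(-5) - (5)*(0)) / 1 = 5

(5, -5, -5, 0)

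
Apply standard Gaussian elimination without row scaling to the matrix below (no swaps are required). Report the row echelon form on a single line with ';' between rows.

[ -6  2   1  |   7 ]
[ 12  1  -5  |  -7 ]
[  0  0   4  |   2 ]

REF = [-6 2 1 7; 0 5 -3 7; 0 0 4 2]

Forward elimination:
R2 <- R2 - (-2)*R1:  [  0   5  -3   7 ]
Row echelon form:
[ -6  2   1  |  7 ]
[  0  5  -3  |  7 ]
[  0  0   4  |  2 ]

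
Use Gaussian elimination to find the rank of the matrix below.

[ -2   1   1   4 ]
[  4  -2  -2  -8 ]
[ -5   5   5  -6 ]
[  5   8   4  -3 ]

Row reduction:
R2 <- R2 - (-2)*R1:  [ 0  0  0  0 ]
R3 <- R3 - (5/2)*R1:  [   0  5/2  5/2  -16 ]
R4 <- R4 - (-5/2)*R1:  [    0  21/2  13/2     7 ]
R2 <-> R3   (pivot in column 2 was zero)
[ -2     1     1    4 ]
[  0   5/2   5/2  -16 ]
[  0     0     0    0 ]
[  0  21/2  13/2    7 ]
R4 <- R4 - (21/5)*R2:  [     0      0     -4  371/5 ]
R3 <-> R4   (pivot in column 3 was zero)
[ -2    1    1      4 ]
[  0  5/2  5/2    -16 ]
[  0    0   -4  371/5 ]
[  0    0    0      0 ]
Row echelon form:
[ -2    1    1      4 ]
[  0  5/2  5/2    -16 ]
[  0    0   -4  371/5 ]
[  0    0    0      0 ]
Nonzero rows / pivot columns: 3

rank(A) = 3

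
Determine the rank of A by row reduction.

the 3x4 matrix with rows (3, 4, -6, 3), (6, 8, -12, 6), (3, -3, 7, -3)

rank(A) = 2

Row reduction:
R2 <- R2 - (2)*R1:  [ 0  0  0  0 ]
R3 <- R3 - (1)*R1:  [  0  -7  13  -6 ]
R2 <-> R3   (pivot in column 2 was zero)
[ 3   4  -6   3 ]
[ 0  -7  13  -6 ]
[ 0   0   0   0 ]
Row echelon form:
[ 3   4  -6   3 ]
[ 0  -7  13  -6 ]
[ 0   0   0   0 ]
Nonzero rows / pivot columns: 2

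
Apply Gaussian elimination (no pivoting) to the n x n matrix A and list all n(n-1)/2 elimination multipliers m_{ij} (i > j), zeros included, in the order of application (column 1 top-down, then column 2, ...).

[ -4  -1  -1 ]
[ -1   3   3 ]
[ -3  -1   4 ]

Forward elimination:
R2 <- R2 - (1/4)*R1:  [    0  13/4  13/4 ]
R3 <- R3 - (3/4)*R1:  [    0  -1/4  19/4 ]
R3 <- R3 - (-1/13)*R2:  [ 0  0  5 ]
Multipliers (in order of application): m_{21} = 1/4, m_{31} = 3/4, m_{32} = -1/13

multipliers: 1/4, 3/4, -1/13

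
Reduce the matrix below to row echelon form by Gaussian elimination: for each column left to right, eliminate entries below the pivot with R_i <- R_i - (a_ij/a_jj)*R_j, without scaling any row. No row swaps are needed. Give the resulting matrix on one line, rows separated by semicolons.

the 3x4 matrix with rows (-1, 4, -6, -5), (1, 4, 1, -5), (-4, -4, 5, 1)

REF = [-1 4 -6 -5; 0 8 -5 -10; 0 0 33/2 -4]

Forward elimination:
R2 <- R2 - (-1)*R1:  [   0    8   -5  -10 ]
R3 <- R3 - (4)*R1:  [   0  -20   29   21 ]
R3 <- R3 - (-5/2)*R2:  [    0     0  33/2    -4 ]
Row echelon form:
[ -1  4    -6   -5 ]
[  0  8    -5  -10 ]
[  0  0  33/2   -4 ]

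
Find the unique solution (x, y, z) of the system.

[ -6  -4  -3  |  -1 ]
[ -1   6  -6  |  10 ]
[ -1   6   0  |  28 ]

(-4, 4, 3)

Forward elimination on [A|b]:
R2 <- R2 - (1/6)*R1:  [     0   20/3  -11/2   61/6 ]
R3 <- R3 - (1/6)*R1:  [     0   20/3    1/2  169/6 ]
R3 <- R3 - (1)*R2:  [  0   0   6  18 ]
Row echelon form:
[ -6    -4     -3  |    -1 ]
[  0  20/3  -11/2  |  61/6 ]
[  0     0      6  |    18 ]
Back-substitution:
z = (18) / 6 = 3
y = (61/6 - (-11/2)*(3)) / (20/3) = 4
x = (-1 - (-4)*(4) - (-3)*(3)) / -6 = -4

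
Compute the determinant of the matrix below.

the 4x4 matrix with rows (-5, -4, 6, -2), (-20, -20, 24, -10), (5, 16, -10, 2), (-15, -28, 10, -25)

Forward elimination:
R2 <- R2 - (4)*R1:  [  0  -4   0  -2 ]
R3 <- R3 - (-1)*R1:  [  0  12  -4   0 ]
R4 <- R4 - (3)*R1:  [   0  -16   -8  -19 ]
R3 <- R3 - (-3)*R2:  [  0   0  -4  -6 ]
R4 <- R4 - (4)*R2:  [   0    0   -8  -11 ]
R4 <- R4 - (2)*R3:  [ 0  0  0  1 ]
Upper-triangular form:
[ -5  -4   6  -2 ]
[  0  -4   0  -2 ]
[  0   0  -4  -6 ]
[  0   0   0   1 ]
det(A) = (-1)^0 * (-5) * (-4) * (-4) * (1) = -80  (0 row swaps -> sign +1)

det(A) = -80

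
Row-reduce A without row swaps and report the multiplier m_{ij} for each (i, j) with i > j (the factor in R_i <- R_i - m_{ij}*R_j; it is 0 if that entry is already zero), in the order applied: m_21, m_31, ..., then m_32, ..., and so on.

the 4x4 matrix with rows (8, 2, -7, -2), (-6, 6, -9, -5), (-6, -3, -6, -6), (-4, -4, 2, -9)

Forward elimination:
R2 <- R2 - (-3/4)*R1:  [     0   15/2  -57/4  -13/2 ]
R3 <- R3 - (-3/4)*R1:  [     0   -3/2  -45/4  -15/2 ]
R4 <- R4 - (-1/2)*R1:  [    0    -3  -3/2   -10 ]
R3 <- R3 - (-1/5)*R2:  [       0        0  -141/10    -44/5 ]
R4 <- R4 - (-2/5)*R2:  [     0      0  -36/5  -63/5 ]
R4 <- R4 - (24/47)*R3:  [       0        0        0  -381/47 ]
Multipliers (in order of application): m_{21} = -3/4, m_{31} = -3/4, m_{41} = -1/2, m_{32} = -1/5, m_{42} = -2/5, m_{43} = 24/47

multipliers: -3/4, -3/4, -1/2, -1/5, -2/5, 24/47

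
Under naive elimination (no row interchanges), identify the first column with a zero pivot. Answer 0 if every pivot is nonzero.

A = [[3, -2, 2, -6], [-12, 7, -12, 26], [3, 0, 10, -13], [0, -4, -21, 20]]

Naive forward elimination:
R2 <- R2 - (-4)*R1:  [  0  -1  -4   2 ]
R3 <- R3 - (1)*R1:  [  0   2   8  -7 ]
R3 <- R3 - (-2)*R2:  [  0   0   0  -3 ]
R4 <- R4 - (4)*R2:  [  0   0  -5  12 ]
Matrix at this point:
[ 3  -2   2  -6 ]
[ 0  -1  -4   2 ]
[ 0   0   0  -3 ]
[ 0   0  -5  12 ]
Pivot entry (3,3) is zero but row 4 has -5 in column 3 -> naive elimination stops; a row interchange (e.g. R3 <-> R4) would be required here.

first zero-pivot column = 3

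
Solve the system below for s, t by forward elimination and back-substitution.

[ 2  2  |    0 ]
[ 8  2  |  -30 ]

Forward elimination on [A|b]:
R2 <- R2 - (4)*R1:  [   0   -6  -30 ]
Row echelon form:
[ 2   2  |    0 ]
[ 0  -6  |  -30 ]
Back-substitution:
t = (-30) / -6 = 5
s = (0 - (2)*(5)) / 2 = -5

(-5, 5)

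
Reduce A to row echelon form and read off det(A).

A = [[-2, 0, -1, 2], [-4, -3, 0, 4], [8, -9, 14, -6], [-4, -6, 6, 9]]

det(A) = 72

Forward elimination:
R2 <- R2 - (2)*R1:  [  0  -3   2   0 ]
R3 <- R3 - (-4)*R1:  [  0  -9  10   2 ]
R4 <- R4 - (2)*R1:  [  0  -6   8   5 ]
R3 <- R3 - (3)*R2:  [ 0  0  4  2 ]
R4 <- R4 - (2)*R2:  [ 0  0  4  5 ]
R4 <- R4 - (1)*R3:  [ 0  0  0  3 ]
Upper-triangular form:
[ -2   0  -1  2 ]
[  0  -3   2  0 ]
[  0   0   4  2 ]
[  0   0   0  3 ]
det(A) = (-1)^0 * (-2) * (-3) * (4) * (3) = 72  (0 row swaps -> sign +1)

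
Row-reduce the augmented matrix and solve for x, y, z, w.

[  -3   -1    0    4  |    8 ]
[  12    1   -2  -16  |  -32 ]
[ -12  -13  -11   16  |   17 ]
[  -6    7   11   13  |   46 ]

(2, -2, 3, 3)

Forward elimination on [A|b]:
R2 <- R2 - (-4)*R1:  [  0  -3  -2   0   0 ]
R3 <- R3 - (4)*R1:  [   0   -9  -11    0  -15 ]
R4 <- R4 - (2)*R1:  [  0   9  11   5  30 ]
R3 <- R3 - (3)*R2:  [   0    0   -5    0  -15 ]
R4 <- R4 - (-3)*R2:  [  0   0   5   5  30 ]
R4 <- R4 - (-1)*R3:  [  0   0   0   5  15 ]
Row echelon form:
[ -3  -1   0  4  |    8 ]
[  0  -3  -2  0  |    0 ]
[  0   0  -5  0  |  -15 ]
[  0   0   0  5  |   15 ]
Back-substitution:
w = (15) / 5 = 3
z = (-15) / -5 = 3
y = (0 - (-2)*(3)) / -3 = -2
x = (8 - (-1)*(-2) - (4)*(3)) / -3 = 2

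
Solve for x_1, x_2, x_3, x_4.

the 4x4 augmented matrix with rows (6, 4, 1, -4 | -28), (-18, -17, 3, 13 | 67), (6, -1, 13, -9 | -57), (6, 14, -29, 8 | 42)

Forward elimination on [A|b]:
R2 <- R2 - (-3)*R1:  [   0   -5    6    1  -17 ]
R3 <- R3 - (1)*R1:  [   0   -5   12   -5  -29 ]
R4 <- R4 - (1)*R1:  [   0   10  -30   12   70 ]
R3 <- R3 - (1)*R2:  [   0    0    6   -6  -12 ]
R4 <- R4 - (-2)*R2:  [   0    0  -18   14   36 ]
R4 <- R4 - (-3)*R3:  [  0   0   0  -4   0 ]
Row echelon form:
[ 6   4  1  -4  |  -28 ]
[ 0  -5  6   1  |  -17 ]
[ 0   0  6  -6  |  -12 ]
[ 0   0  0  -4  |    0 ]
Back-substitution:
x_4 = (0) / -4 = 0
x_3 = (-12 - (-6)*(0)) / 6 = -2
x_2 = (-17 - (6)*(-2) - (1)*(0)) / -5 = 1
x_1 = (-28 - (4)*(1) - (1)*(-2) - (-4)*(0)) / 6 = -5

(-5, 1, -2, 0)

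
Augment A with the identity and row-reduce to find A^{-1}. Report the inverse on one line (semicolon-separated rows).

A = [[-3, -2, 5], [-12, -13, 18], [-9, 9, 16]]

Gauss-Jordan on [A | I]:
R1 <- (1/-3)*R1:  [    1   2/3  -5/3  |  -1/3     0     0 ]
R2 <- R2 - (-12)*R1:  [  0  -5  -2  |  -4   1   0 ]
R3 <- R3 - (-9)*R1:  [  0  15   1  |  -3   0   1 ]
R2 <- (1/-5)*R2:  [    0     1   2/5  |   4/5  -1/5     0 ]
R1 <- R1 - (2/3)*R2:  [      1       0  -29/15  |  -13/15    2/15       0 ]
R3 <- R3 - (15)*R2:  [   0    0   -5  |  -15    3    1 ]
R3 <- (1/-5)*R3:  [    0     0     1  |     3  -3/5  -1/5 ]
R1 <- R1 - (-29/15)*R3:  [      1       0       0  |   74/15  -77/75  -29/75 ]
R2 <- R2 - (2/5)*R3:  [    0     1     0  |  -2/5  1/25  2/25 ]
Right block of [I | A^{-1}] is the inverse:
[ 74/15  -77/75  -29/75 ]
[  -2/5    1/25    2/25 ]
[     3    -3/5    -1/5 ]

inverse = [74/15 -77/75 -29/75; -2/5 1/25 2/25; 3 -3/5 -1/5]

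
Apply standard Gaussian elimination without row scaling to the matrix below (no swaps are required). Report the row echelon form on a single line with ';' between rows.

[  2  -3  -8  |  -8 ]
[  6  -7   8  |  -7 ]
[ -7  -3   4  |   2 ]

Forward elimination:
R2 <- R2 - (3)*R1:  [  0   2  32  17 ]
R3 <- R3 - (-7/2)*R1:  [     0  -27/2    -24    -26 ]
R3 <- R3 - (-27/4)*R2:  [     0      0    192  355/4 ]
Row echelon form:
[ 2  -3   -8  |     -8 ]
[ 0   2   32  |     17 ]
[ 0   0  192  |  355/4 ]

REF = [2 -3 -8 -8; 0 2 32 17; 0 0 192 355/4]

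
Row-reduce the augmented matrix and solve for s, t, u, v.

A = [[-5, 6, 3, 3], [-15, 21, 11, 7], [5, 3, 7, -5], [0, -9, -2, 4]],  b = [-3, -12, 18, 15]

Forward elimination on [A|b]:
R2 <- R2 - (3)*R1:  [  0   3   2  -2  -3 ]
R3 <- R3 - (-1)*R1:  [  0   9  10  -2  15 ]
R3 <- R3 - (3)*R2:  [  0   0   4   4  24 ]
R4 <- R4 - (-3)*R2:  [  0   0   4  -2   6 ]
R4 <- R4 - (1)*R3:  [   0    0    0   -6  -18 ]
Row echelon form:
[ -5  6  3   3  |   -3 ]
[  0  3  2  -2  |   -3 ]
[  0  0  4   4  |   24 ]
[  0  0  0  -6  |  -18 ]
Back-substitution:
v = (-18) / -6 = 3
u = (24 - (4)*(3)) / 4 = 3
t = (-3 - (2)*(3) - (-2)*(3)) / 3 = -1
s = (-3 - (6)*(-1) - (3)*(3) - (3)*(3)) / -5 = 3

(3, -1, 3, 3)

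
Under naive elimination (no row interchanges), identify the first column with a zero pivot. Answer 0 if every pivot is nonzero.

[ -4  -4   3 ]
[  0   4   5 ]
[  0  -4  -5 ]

first zero-pivot column = 3

Naive forward elimination:
R3 <- R3 - (-1)*R2:  [ 0  0  0 ]
Matrix at this point:
[ -4  -4  3 ]
[  0   4  5 ]
[  0   0  0 ]
Pivot entry (3,3) in the last row is zero and there are no rows below to swap with -> zero pivot in column 3 (A is singular).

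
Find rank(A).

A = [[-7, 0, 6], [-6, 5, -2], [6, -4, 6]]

Row reduction:
R2 <- R2 - (6/7)*R1:  [     0      5  -50/7 ]
R3 <- R3 - (-6/7)*R1:  [    0    -4  78/7 ]
R3 <- R3 - (-4/5)*R2:  [    0     0  38/7 ]
Row echelon form:
[ -7  0      6 ]
[  0  5  -50/7 ]
[  0  0   38/7 ]
Nonzero rows / pivot columns: 3

rank(A) = 3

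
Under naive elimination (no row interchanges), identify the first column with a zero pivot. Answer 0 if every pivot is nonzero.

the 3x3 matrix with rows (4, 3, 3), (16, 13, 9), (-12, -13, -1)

Naive forward elimination:
R2 <- R2 - (4)*R1:  [  0   1  -3 ]
R3 <- R3 - (-3)*R1:  [  0  -4   8 ]
R3 <- R3 - (-4)*R2:  [  0   0  -4 ]
All pivots nonzero; naive elimination completes without hitting a zero pivot.

first zero-pivot column = 0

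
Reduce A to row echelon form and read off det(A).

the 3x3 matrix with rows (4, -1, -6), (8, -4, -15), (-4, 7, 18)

det(A) = -24

Forward elimination:
R2 <- R2 - (2)*R1:  [  0  -2  -3 ]
R3 <- R3 - (-1)*R1:  [  0   6  12 ]
R3 <- R3 - (-3)*R2:  [ 0  0  3 ]
Upper-triangular form:
[ 4  -1  -6 ]
[ 0  -2  -3 ]
[ 0   0   3 ]
det(A) = (-1)^0 * (4) * (-2) * (3) = -24  (0 row swaps -> sign +1)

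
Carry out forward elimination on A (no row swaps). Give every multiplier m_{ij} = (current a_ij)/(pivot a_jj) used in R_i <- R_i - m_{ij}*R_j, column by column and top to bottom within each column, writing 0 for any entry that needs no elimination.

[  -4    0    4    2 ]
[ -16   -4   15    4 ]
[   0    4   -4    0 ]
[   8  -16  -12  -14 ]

multipliers: 4, 0, -2, -1, 4, 0

Forward elimination:
R2 <- R2 - (4)*R1:  [  0  -4  -1  -4 ]
R3: entry in column 1 is already 0 -> m_{31} = 0 (no row operation needed)
R4 <- R4 - (-2)*R1:  [   0  -16   -4  -10 ]
R3 <- R3 - (-1)*R2:  [  0   0  -5  -4 ]
R4 <- R4 - (4)*R2:  [ 0  0  0  6 ]
R4: entry in column 3 is already 0 -> m_{43} = 0 (no row operation needed)
Multipliers (in order of application): m_{21} = 4, m_{31} = 0, m_{41} = -2, m_{32} = -1, m_{42} = 4, m_{43} = 0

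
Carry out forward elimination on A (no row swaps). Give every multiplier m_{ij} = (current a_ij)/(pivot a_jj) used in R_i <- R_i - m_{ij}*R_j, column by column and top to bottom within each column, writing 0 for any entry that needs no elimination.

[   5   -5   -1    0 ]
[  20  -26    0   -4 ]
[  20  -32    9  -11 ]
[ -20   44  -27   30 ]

Forward elimination:
R2 <- R2 - (4)*R1:  [  0  -6   4  -4 ]
R3 <- R3 - (4)*R1:  [   0  -12   13  -11 ]
R4 <- R4 - (-4)*R1:  [   0   24  -31   30 ]
R3 <- R3 - (2)*R2:  [  0   0   5  -3 ]
R4 <- R4 - (-4)*R2:  [   0    0  -15   14 ]
R4 <- R4 - (-3)*R3:  [ 0  0  0  5 ]
Multipliers (in order of application): m_{21} = 4, m_{31} = 4, m_{41} = -4, m_{32} = 2, m_{42} = -4, m_{43} = -3

multipliers: 4, 4, -4, 2, -4, -3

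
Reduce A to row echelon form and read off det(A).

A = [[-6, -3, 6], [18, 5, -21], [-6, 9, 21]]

Forward elimination:
R2 <- R2 - (-3)*R1:  [  0  -4  -3 ]
R3 <- R3 - (1)*R1:  [  0  12  15 ]
R3 <- R3 - (-3)*R2:  [ 0  0  6 ]
Upper-triangular form:
[ -6  -3   6 ]
[  0  -4  -3 ]
[  0   0   6 ]
det(A) = (-1)^0 * (-6) * (-4) * (6) = 144  (0 row swaps -> sign +1)

det(A) = 144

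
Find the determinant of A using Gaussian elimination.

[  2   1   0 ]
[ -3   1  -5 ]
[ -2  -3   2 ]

Forward elimination:
R2 <- R2 - (-3/2)*R1:  [   0  5/2   -5 ]
R3 <- R3 - (-1)*R1:  [  0  -2   2 ]
R3 <- R3 - (-4/5)*R2:  [  0   0  -2 ]
Upper-triangular form:
[ 2    1   0 ]
[ 0  5/2  -5 ]
[ 0    0  -2 ]
det(A) = (-1)^0 * (2) * (5/2) * (-2) = -10  (0 row swaps -> sign +1)

det(A) = -10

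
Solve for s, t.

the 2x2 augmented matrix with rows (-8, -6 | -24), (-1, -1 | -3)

(3, 0)

Forward elimination on [A|b]:
R2 <- R2 - (1/8)*R1:  [    0  -1/4     0 ]
Row echelon form:
[ -8    -6  |  -24 ]
[  0  -1/4  |    0 ]
Back-substitution:
t = (0) / (-1/4) = 0
s = (-24 - (-6)*(0)) / -8 = 3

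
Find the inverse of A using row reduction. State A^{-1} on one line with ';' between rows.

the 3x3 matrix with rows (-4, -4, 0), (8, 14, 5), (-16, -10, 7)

Gauss-Jordan on [A | I]:
R1 <- (1/-4)*R1:  [    1     1     0  |  -1/4     0     0 ]
R2 <- R2 - (8)*R1:  [ 0  6  5  |  2  1  0 ]
R3 <- R3 - (-16)*R1:  [  0   6   7  |  -4   0   1 ]
R2 <- (1/6)*R2:  [   0    1  5/6  |  1/3  1/6    0 ]
R1 <- R1 - (1)*R2:  [     1      0   -5/6  |  -7/12   -1/6      0 ]
R3 <- R3 - (6)*R2:  [  0   0   2  |  -6  -1   1 ]
R3 <- (1/2)*R3:  [    0     0     1  |    -3  -1/2   1/2 ]
R1 <- R1 - (-5/6)*R3:  [      1       0       0  |  -37/12   -7/12    5/12 ]
R2 <- R2 - (5/6)*R3:  [     0      1      0  |   17/6   7/12  -5/12 ]
Right block of [I | A^{-1}] is the inverse:
[ -37/12  -7/12   5/12 ]
[   17/6   7/12  -5/12 ]
[     -3   -1/2    1/2 ]

inverse = [-37/12 -7/12 5/12; 17/6 7/12 -5/12; -3 -1/2 1/2]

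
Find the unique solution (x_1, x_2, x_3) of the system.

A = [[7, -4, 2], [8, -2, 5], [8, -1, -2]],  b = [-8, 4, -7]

Forward elimination on [A|b]:
R2 <- R2 - (8/7)*R1:  [    0  18/7  19/7  92/7 ]
R3 <- R3 - (8/7)*R1:  [     0   25/7  -30/7   15/7 ]
R3 <- R3 - (25/18)*R2:  [       0        0  -145/18   -145/9 ]
Row echelon form:
[ 7    -4        2  |      -8 ]
[ 0  18/7     19/7  |    92/7 ]
[ 0     0  -145/18  |  -145/9 ]
Back-substitution:
x_3 = (-145/9) / (-145/18) = 2
x_2 = (92/7 - (19/7)*(2)) / (18/7) = 3
x_1 = (-8 - (-4)*(3) - (2)*(2)) / 7 = 0

(0, 3, 2)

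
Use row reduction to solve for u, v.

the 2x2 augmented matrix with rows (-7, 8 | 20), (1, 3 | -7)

Forward elimination on [A|b]:
R2 <- R2 - (-1/7)*R1:  [     0   29/7  -29/7 ]
Row echelon form:
[ -7     8  |     20 ]
[  0  29/7  |  -29/7 ]
Back-substitution:
v = (-29/7) / (29/7) = -1
u = (20 - (8)*(-1)) / -7 = -4

(-4, -1)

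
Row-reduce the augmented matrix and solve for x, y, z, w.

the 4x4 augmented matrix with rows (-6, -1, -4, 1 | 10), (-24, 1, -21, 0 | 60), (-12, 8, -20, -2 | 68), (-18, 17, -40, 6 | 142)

Forward elimination on [A|b]:
R2 <- R2 - (4)*R1:  [  0   5  -5  -4  20 ]
R3 <- R3 - (2)*R1:  [   0   10  -12   -4   48 ]
R4 <- R4 - (3)*R1:  [   0   20  -28    3  112 ]
R3 <- R3 - (2)*R2:  [  0   0  -2   4   8 ]
R4 <- R4 - (4)*R2:  [  0   0  -8  19  32 ]
R4 <- R4 - (4)*R3:  [ 0  0  0  3  0 ]
Row echelon form:
[ -6  -1  -4   1  |  10 ]
[  0   5  -5  -4  |  20 ]
[  0   0  -2   4  |   8 ]
[  0   0   0   3  |   0 ]
Back-substitution:
w = (0) / 3 = 0
z = (8 - (4)*(0)) / -2 = -4
y = (20 - (-5)*(-4) - (-4)*(0)) / 5 = 0
x = (10 - (-1)*(0) - (-4)*(-4) - (1)*(0)) / -6 = 1

(1, 0, -4, 0)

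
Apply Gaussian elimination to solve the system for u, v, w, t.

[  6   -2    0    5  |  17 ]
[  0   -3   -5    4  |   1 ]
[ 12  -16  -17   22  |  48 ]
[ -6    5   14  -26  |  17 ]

Forward elimination on [A|b]:
R3 <- R3 - (2)*R1:  [   0  -12  -17   12   14 ]
R4 <- R4 - (-1)*R1:  [   0    3   14  -21   34 ]
R3 <- R3 - (4)*R2:  [  0   0   3  -4  10 ]
R4 <- R4 - (-1)*R2:  [   0    0    9  -17   35 ]
R4 <- R4 - (3)*R3:  [  0   0   0  -5   5 ]
Row echelon form:
[ 6  -2   0   5  |  17 ]
[ 0  -3  -5   4  |   1 ]
[ 0   0   3  -4  |  10 ]
[ 0   0   0  -5  |   5 ]
Back-substitution:
t = (5) / -5 = -1
w = (10 - (-4)*(-1)) / 3 = 2
v = (1 - (-5)*(2) - (4)*(-1)) / -3 = -5
u = (17 - (-2)*(-5) - (5)*(-1)) / 6 = 2

(2, -5, 2, -1)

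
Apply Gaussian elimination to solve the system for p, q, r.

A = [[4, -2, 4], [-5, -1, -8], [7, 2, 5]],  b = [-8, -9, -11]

(-5, 2, 4)

Forward elimination on [A|b]:
R2 <- R2 - (-5/4)*R1:  [    0  -7/2    -3   -19 ]
R3 <- R3 - (7/4)*R1:  [    0  11/2    -2     3 ]
R3 <- R3 - (-11/7)*R2:  [      0       0   -47/7  -188/7 ]
Row echelon form:
[ 4    -2      4  |      -8 ]
[ 0  -7/2     -3  |     -19 ]
[ 0     0  -47/7  |  -188/7 ]
Back-substitution:
r = (-188/7) / (-47/7) = 4
q = (-19 - (-3)*(4)) / (-7/2) = 2
p = (-8 - (-2)*(2) - (4)*(4)) / 4 = -5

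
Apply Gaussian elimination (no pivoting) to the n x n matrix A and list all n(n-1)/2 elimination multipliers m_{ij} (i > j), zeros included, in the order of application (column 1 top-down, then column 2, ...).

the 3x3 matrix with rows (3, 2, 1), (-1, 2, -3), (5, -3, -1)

Forward elimination:
R2 <- R2 - (-1/3)*R1:  [    0   8/3  -8/3 ]
R3 <- R3 - (5/3)*R1:  [     0  -19/3   -8/3 ]
R3 <- R3 - (-19/8)*R2:  [  0   0  -9 ]
Multipliers (in order of application): m_{21} = -1/3, m_{31} = 5/3, m_{32} = -19/8

multipliers: -1/3, 5/3, -19/8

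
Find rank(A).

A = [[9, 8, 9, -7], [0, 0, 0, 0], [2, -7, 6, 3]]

Row reduction:
R3 <- R3 - (2/9)*R1:  [     0  -79/9      4   41/9 ]
R2 <-> R3   (pivot in column 2 was zero)
[ 9      8  9    -7 ]
[ 0  -79/9  4  41/9 ]
[ 0      0  0     0 ]
Row echelon form:
[ 9      8  9    -7 ]
[ 0  -79/9  4  41/9 ]
[ 0      0  0     0 ]
Nonzero rows / pivot columns: 2

rank(A) = 2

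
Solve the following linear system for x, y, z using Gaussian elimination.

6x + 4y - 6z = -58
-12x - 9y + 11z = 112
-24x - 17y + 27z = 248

(-4, -1, 5)

Forward elimination on [A|b]:
R2 <- R2 - (-2)*R1:  [  0  -1  -1  -4 ]
R3 <- R3 - (-4)*R1:  [  0  -1   3  16 ]
R3 <- R3 - (1)*R2:  [  0   0   4  20 ]
Row echelon form:
[ 6   4  -6  |  -58 ]
[ 0  -1  -1  |   -4 ]
[ 0   0   4  |   20 ]
Back-substitution:
z = (20) / 4 = 5
y = (-4 - (-1)*(5)) / -1 = -1
x = (-58 - (4)*(-1) - (-6)*(5)) / 6 = -4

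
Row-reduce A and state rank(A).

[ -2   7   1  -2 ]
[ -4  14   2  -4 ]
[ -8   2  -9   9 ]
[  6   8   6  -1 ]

rank(A) = 3

Row reduction:
R2 <- R2 - (2)*R1:  [ 0  0  0  0 ]
R3 <- R3 - (4)*R1:  [   0  -26  -13   17 ]
R4 <- R4 - (-3)*R1:  [  0  29   9  -7 ]
R2 <-> R3   (pivot in column 2 was zero)
[ -2    7    1  -2 ]
[  0  -26  -13  17 ]
[  0    0    0   0 ]
[  0   29    9  -7 ]
R4 <- R4 - (-29/26)*R2:  [      0       0   -11/2  311/26 ]
R3 <-> R4   (pivot in column 3 was zero)
[ -2    7      1      -2 ]
[  0  -26    -13      17 ]
[  0    0  -11/2  311/26 ]
[  0    0      0       0 ]
Row echelon form:
[ -2    7      1      -2 ]
[  0  -26    -13      17 ]
[  0    0  -11/2  311/26 ]
[  0    0      0       0 ]
Nonzero rows / pivot columns: 3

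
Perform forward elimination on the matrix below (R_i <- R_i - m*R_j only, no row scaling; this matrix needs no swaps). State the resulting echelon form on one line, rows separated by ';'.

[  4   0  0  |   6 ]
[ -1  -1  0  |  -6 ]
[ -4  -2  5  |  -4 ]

REF = [4 0 0 6; 0 -1 0 -9/2; 0 0 5 11]

Forward elimination:
R2 <- R2 - (-1/4)*R1:  [    0    -1     0  -9/2 ]
R3 <- R3 - (-1)*R1:  [  0  -2   5   2 ]
R3 <- R3 - (2)*R2:  [  0   0   5  11 ]
Row echelon form:
[ 4   0  0  |     6 ]
[ 0  -1  0  |  -9/2 ]
[ 0   0  5  |    11 ]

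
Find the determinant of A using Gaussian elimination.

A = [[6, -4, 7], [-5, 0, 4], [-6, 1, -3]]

det(A) = 97

Forward elimination:
R2 <- R2 - (-5/6)*R1:  [     0  -10/3   59/6 ]
R3 <- R3 - (-1)*R1:  [  0  -3   4 ]
R3 <- R3 - (9/10)*R2:  [      0       0  -97/20 ]
Upper-triangular form:
[ 6     -4       7 ]
[ 0  -10/3    59/6 ]
[ 0      0  -97/20 ]
det(A) = (-1)^0 * (6) * (-10/3) * (-97/20) = 97  (0 row swaps -> sign +1)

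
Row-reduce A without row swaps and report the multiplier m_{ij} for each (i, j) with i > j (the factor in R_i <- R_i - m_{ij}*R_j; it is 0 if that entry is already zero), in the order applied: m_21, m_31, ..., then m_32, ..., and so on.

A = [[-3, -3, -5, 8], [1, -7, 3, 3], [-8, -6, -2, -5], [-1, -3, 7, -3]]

Forward elimination:
R2 <- R2 - (-1/3)*R1:  [    0    -8   4/3  17/3 ]
R3 <- R3 - (8/3)*R1:  [     0      2   34/3  -79/3 ]
R4 <- R4 - (1/3)*R1:  [     0     -2   26/3  -17/3 ]
R3 <- R3 - (-1/4)*R2:  [       0        0     35/3  -299/12 ]
R4 <- R4 - (1/4)*R2:  [      0       0    25/3  -85/12 ]
R4 <- R4 - (5/7)*R3:  [    0     0     0  75/7 ]
Multipliers (in order of application): m_{21} = -1/3, m_{31} = 8/3, m_{41} = 1/3, m_{32} = -1/4, m_{42} = 1/4, m_{43} = 5/7

multipliers: -1/3, 8/3, 1/3, -1/4, 1/4, 5/7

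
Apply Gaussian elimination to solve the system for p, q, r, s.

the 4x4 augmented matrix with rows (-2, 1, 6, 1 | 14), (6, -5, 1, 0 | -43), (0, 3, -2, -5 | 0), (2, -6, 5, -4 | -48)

(-3, 5, 0, 3)

Forward elimination on [A|b]:
R2 <- R2 - (-3)*R1:  [  0  -2  19   3  -1 ]
R4 <- R4 - (-1)*R1:  [   0   -5   11   -3  -34 ]
R3 <- R3 - (-3/2)*R2:  [    0     0  53/2  -1/2  -3/2 ]
R4 <- R4 - (5/2)*R2:  [     0      0  -73/2  -21/2  -63/2 ]
R4 <- R4 - (-73/53)*R3:  [        0         0         0   -593/53  -1779/53 ]
Row echelon form:
[ -2   1     6        1  |        14 ]
[  0  -2    19        3  |        -1 ]
[  0   0  53/2     -1/2  |      -3/2 ]
[  0   0     0  -593/53  |  -1779/53 ]
Back-substitution:
s = (-1779/53) / (-593/53) = 3
r = (-3/2 - (-1/2)*(3)) / (53/2) = 0
q = (-1 - (19)*(0) - (3)*(3)) / -2 = 5
p = (14 - (1)*(5) - (6)*(0) - (1)*(3)) / -2 = -3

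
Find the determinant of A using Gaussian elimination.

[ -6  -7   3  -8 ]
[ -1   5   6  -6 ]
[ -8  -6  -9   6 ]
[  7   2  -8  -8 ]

Forward elimination:
R2 <- R2 - (1/6)*R1:  [     0   37/6   11/2  -14/3 ]
R3 <- R3 - (4/3)*R1:  [    0  10/3   -13  50/3 ]
R4 <- R4 - (-7/6)*R1:  [     0  -37/6   -9/2  -52/3 ]
R3 <- R3 - (20/37)*R2:  [       0        0  -591/37   710/37 ]
R4 <- R4 - (-1)*R2:  [   0    0    1  -22 ]
R4 <- R4 - (-37/591)*R3:  [          0           0           0  -12292/591 ]
Upper-triangular form:
[ -6    -7        3          -8 ]
[  0  37/6     11/2       -14/3 ]
[  0     0  -591/37      710/37 ]
[  0     0        0  -12292/591 ]
det(A) = (-1)^0 * (-6) * (37/6) * (-591/37) * (-12292/591) = -12292  (0 row swaps -> sign +1)

det(A) = -12292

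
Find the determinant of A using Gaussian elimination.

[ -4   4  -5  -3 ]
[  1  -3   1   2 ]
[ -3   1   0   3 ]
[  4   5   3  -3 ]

Forward elimination:
R2 <- R2 - (-1/4)*R1:  [    0    -2  -1/4   5/4 ]
R3 <- R3 - (3/4)*R1:  [    0    -2  15/4  21/4 ]
R4 <- R4 - (-1)*R1:  [  0   9  -2  -6 ]
R3 <- R3 - (1)*R2:  [ 0  0  4  4 ]
R4 <- R4 - (-9/2)*R2:  [     0      0  -25/8   -3/8 ]
R4 <- R4 - (-25/32)*R3:  [    0     0     0  11/4 ]
Upper-triangular form:
[ -4   4    -5    -3 ]
[  0  -2  -1/4   5/4 ]
[  0   0     4     4 ]
[  0   0     0  11/4 ]
det(A) = (-1)^0 * (-4) * (-2) * (4) * (11/4) = 88  (0 row swaps -> sign +1)

det(A) = 88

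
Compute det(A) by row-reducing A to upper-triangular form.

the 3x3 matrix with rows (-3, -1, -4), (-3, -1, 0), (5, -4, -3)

det(A) = -68

Forward elimination:
R2 <- R2 - (1)*R1:  [ 0  0  4 ]
R3 <- R3 - (-5/3)*R1:  [     0  -17/3  -29/3 ]
R2 <-> R3   (pivot in column 2 was zero)
[ -3     -1     -4 ]
[  0  -17/3  -29/3 ]
[  0      0      4 ]
Upper-triangular form:
[ -3     -1     -4 ]
[  0  -17/3  -29/3 ]
[  0      0      4 ]
det(A) = (-1)^1 * (-3) * (-17/3) * (4) = -68  (1 row swap -> sign -1)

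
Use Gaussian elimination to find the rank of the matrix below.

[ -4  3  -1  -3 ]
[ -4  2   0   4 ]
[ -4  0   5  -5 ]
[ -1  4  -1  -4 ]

Row reduction:
R2 <- R2 - (1)*R1:  [  0  -1   1   7 ]
R3 <- R3 - (1)*R1:  [  0  -3   6  -2 ]
R4 <- R4 - (1/4)*R1:  [     0   13/4   -3/4  -13/4 ]
R3 <- R3 - (3)*R2:  [   0    0    3  -23 ]
R4 <- R4 - (-13/4)*R2:  [    0     0   5/2  39/2 ]
R4 <- R4 - (5/6)*R3:  [     0      0      0  116/3 ]
Row echelon form:
[ -4   3  -1     -3 ]
[  0  -1   1      7 ]
[  0   0   3    -23 ]
[  0   0   0  116/3 ]
Nonzero rows / pivot columns: 4

rank(A) = 4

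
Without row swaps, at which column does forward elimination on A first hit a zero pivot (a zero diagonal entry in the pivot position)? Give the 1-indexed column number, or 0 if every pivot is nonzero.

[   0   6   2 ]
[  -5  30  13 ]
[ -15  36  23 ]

first zero-pivot column = 1

Naive forward elimination:
Pivot entry (1,1) is zero but row 2 has -5 in column 1 -> naive elimination stops; a row interchange (e.g. R1 <-> R2) would be required here.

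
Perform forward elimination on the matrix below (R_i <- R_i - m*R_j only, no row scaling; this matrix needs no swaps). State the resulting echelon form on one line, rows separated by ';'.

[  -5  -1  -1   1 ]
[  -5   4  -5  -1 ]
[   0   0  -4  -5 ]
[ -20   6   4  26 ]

Forward elimination:
R2 <- R2 - (1)*R1:  [  0   5  -4  -2 ]
R4 <- R4 - (4)*R1:  [  0  10   8  22 ]
R4 <- R4 - (2)*R2:  [  0   0  16  26 ]
R4 <- R4 - (-4)*R3:  [ 0  0  0  6 ]
Row echelon form:
[ -5  -1  -1   1 ]
[  0   5  -4  -2 ]
[  0   0  -4  -5 ]
[  0   0   0   6 ]

REF = [-5 -1 -1 1; 0 5 -4 -2; 0 0 -4 -5; 0 0 0 6]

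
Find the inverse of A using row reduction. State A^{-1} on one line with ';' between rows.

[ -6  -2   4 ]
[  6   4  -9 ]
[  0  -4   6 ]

Gauss-Jordan on [A | I]:
R1 <- (1/-6)*R1:  [    1   1/3  -2/3  |  -1/6     0     0 ]
R2 <- R2 - (6)*R1:  [  0   2  -5  |   1   1   0 ]
R2 <- (1/2)*R2:  [    0     1  -5/2  |   1/2   1/2     0 ]
R1 <- R1 - (1/3)*R2:  [    1     0   1/6  |  -1/3  -1/6     0 ]
R3 <- R3 - (-4)*R2:  [  0   0  -4  |   2   2   1 ]
R3 <- (1/-4)*R3:  [    0     0     1  |  -1/2  -1/2  -1/4 ]
R1 <- R1 - (1/6)*R3:  [     1      0      0  |   -1/4  -1/12   1/24 ]
R2 <- R2 - (-5/2)*R3:  [    0     1     0  |  -3/4  -3/4  -5/8 ]
Right block of [I | A^{-1}] is the inverse:
[ -1/4  -1/12  1/24 ]
[ -3/4   -3/4  -5/8 ]
[ -1/2   -1/2  -1/4 ]

inverse = [-1/4 -1/12 1/24; -3/4 -3/4 -5/8; -1/2 -1/2 -1/4]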